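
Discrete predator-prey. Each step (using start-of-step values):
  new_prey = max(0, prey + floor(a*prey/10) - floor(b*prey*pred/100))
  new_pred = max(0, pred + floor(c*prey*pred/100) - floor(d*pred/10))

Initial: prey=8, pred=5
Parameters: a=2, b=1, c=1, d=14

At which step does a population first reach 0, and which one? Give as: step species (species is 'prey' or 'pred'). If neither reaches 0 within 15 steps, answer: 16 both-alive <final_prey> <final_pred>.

Answer: 1 pred

Derivation:
Step 1: prey: 8+1-0=9; pred: 5+0-7=0
First extinction: pred at step 1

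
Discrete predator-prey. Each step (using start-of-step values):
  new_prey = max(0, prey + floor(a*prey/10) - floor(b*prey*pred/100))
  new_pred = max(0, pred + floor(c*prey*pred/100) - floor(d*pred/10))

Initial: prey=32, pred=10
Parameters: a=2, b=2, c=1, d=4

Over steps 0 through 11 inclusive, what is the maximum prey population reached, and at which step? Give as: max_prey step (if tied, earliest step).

Step 1: prey: 32+6-6=32; pred: 10+3-4=9
Step 2: prey: 32+6-5=33; pred: 9+2-3=8
Step 3: prey: 33+6-5=34; pred: 8+2-3=7
Step 4: prey: 34+6-4=36; pred: 7+2-2=7
Step 5: prey: 36+7-5=38; pred: 7+2-2=7
Step 6: prey: 38+7-5=40; pred: 7+2-2=7
Step 7: prey: 40+8-5=43; pred: 7+2-2=7
Step 8: prey: 43+8-6=45; pred: 7+3-2=8
Step 9: prey: 45+9-7=47; pred: 8+3-3=8
Step 10: prey: 47+9-7=49; pred: 8+3-3=8
Step 11: prey: 49+9-7=51; pred: 8+3-3=8
Max prey = 51 at step 11

Answer: 51 11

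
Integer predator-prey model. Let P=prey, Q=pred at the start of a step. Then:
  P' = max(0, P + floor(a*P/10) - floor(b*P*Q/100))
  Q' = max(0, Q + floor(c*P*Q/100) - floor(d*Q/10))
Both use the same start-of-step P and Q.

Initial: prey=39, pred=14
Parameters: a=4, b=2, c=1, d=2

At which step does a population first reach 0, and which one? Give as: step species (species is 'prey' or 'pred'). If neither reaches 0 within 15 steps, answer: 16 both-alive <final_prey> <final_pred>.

Answer: 16 both-alive 4 11

Derivation:
Step 1: prey: 39+15-10=44; pred: 14+5-2=17
Step 2: prey: 44+17-14=47; pred: 17+7-3=21
Step 3: prey: 47+18-19=46; pred: 21+9-4=26
Step 4: prey: 46+18-23=41; pred: 26+11-5=32
Step 5: prey: 41+16-26=31; pred: 32+13-6=39
Step 6: prey: 31+12-24=19; pred: 39+12-7=44
Step 7: prey: 19+7-16=10; pred: 44+8-8=44
Step 8: prey: 10+4-8=6; pred: 44+4-8=40
Step 9: prey: 6+2-4=4; pred: 40+2-8=34
Step 10: prey: 4+1-2=3; pred: 34+1-6=29
Step 11: prey: 3+1-1=3; pred: 29+0-5=24
Step 12: prey: 3+1-1=3; pred: 24+0-4=20
Step 13: prey: 3+1-1=3; pred: 20+0-4=16
Step 14: prey: 3+1-0=4; pred: 16+0-3=13
Step 15: prey: 4+1-1=4; pred: 13+0-2=11
No extinction within 15 steps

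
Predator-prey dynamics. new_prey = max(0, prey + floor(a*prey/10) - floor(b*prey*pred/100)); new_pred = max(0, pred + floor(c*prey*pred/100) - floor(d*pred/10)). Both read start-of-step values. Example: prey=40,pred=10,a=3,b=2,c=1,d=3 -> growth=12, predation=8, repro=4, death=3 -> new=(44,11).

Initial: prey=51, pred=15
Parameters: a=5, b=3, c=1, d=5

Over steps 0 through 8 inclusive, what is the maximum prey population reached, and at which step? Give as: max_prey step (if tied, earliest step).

Step 1: prey: 51+25-22=54; pred: 15+7-7=15
Step 2: prey: 54+27-24=57; pred: 15+8-7=16
Step 3: prey: 57+28-27=58; pred: 16+9-8=17
Step 4: prey: 58+29-29=58; pred: 17+9-8=18
Step 5: prey: 58+29-31=56; pred: 18+10-9=19
Step 6: prey: 56+28-31=53; pred: 19+10-9=20
Step 7: prey: 53+26-31=48; pred: 20+10-10=20
Step 8: prey: 48+24-28=44; pred: 20+9-10=19
Max prey = 58 at step 3

Answer: 58 3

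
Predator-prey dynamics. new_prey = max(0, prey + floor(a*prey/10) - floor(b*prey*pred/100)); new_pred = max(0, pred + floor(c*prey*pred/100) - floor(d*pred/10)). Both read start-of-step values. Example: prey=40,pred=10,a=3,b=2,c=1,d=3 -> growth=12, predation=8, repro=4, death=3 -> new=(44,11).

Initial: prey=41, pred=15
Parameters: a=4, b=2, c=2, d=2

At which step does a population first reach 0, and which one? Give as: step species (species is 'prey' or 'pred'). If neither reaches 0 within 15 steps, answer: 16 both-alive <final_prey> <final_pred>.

Step 1: prey: 41+16-12=45; pred: 15+12-3=24
Step 2: prey: 45+18-21=42; pred: 24+21-4=41
Step 3: prey: 42+16-34=24; pred: 41+34-8=67
Step 4: prey: 24+9-32=1; pred: 67+32-13=86
Step 5: prey: 1+0-1=0; pred: 86+1-17=70
First extinction: prey at step 5

Answer: 5 prey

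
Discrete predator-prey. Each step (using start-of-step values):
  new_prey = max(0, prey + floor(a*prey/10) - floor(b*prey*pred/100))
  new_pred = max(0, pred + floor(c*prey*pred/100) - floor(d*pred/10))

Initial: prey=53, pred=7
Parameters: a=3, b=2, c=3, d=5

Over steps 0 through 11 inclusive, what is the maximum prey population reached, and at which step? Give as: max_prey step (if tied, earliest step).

Step 1: prey: 53+15-7=61; pred: 7+11-3=15
Step 2: prey: 61+18-18=61; pred: 15+27-7=35
Step 3: prey: 61+18-42=37; pred: 35+64-17=82
Step 4: prey: 37+11-60=0; pred: 82+91-41=132
Step 5: prey: 0+0-0=0; pred: 132+0-66=66
Step 6: prey: 0+0-0=0; pred: 66+0-33=33
Step 7: prey: 0+0-0=0; pred: 33+0-16=17
Step 8: prey: 0+0-0=0; pred: 17+0-8=9
Step 9: prey: 0+0-0=0; pred: 9+0-4=5
Step 10: prey: 0+0-0=0; pred: 5+0-2=3
Step 11: prey: 0+0-0=0; pred: 3+0-1=2
Max prey = 61 at step 1

Answer: 61 1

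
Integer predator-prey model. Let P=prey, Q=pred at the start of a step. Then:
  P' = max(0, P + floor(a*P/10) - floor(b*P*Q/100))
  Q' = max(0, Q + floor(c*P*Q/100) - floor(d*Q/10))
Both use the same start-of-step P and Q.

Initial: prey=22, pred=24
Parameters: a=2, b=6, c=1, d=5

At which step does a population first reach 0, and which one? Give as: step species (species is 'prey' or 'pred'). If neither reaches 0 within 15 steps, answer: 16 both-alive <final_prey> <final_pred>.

Step 1: prey: 22+4-31=0; pred: 24+5-12=17
First extinction: prey at step 1

Answer: 1 prey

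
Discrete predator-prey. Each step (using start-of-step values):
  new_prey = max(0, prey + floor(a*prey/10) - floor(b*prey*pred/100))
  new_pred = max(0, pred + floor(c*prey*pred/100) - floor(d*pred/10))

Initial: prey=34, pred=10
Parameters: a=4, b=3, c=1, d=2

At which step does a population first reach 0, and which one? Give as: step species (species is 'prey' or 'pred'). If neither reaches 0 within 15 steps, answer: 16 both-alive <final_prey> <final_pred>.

Answer: 16 both-alive 8 8

Derivation:
Step 1: prey: 34+13-10=37; pred: 10+3-2=11
Step 2: prey: 37+14-12=39; pred: 11+4-2=13
Step 3: prey: 39+15-15=39; pred: 13+5-2=16
Step 4: prey: 39+15-18=36; pred: 16+6-3=19
Step 5: prey: 36+14-20=30; pred: 19+6-3=22
Step 6: prey: 30+12-19=23; pred: 22+6-4=24
Step 7: prey: 23+9-16=16; pred: 24+5-4=25
Step 8: prey: 16+6-12=10; pred: 25+4-5=24
Step 9: prey: 10+4-7=7; pred: 24+2-4=22
Step 10: prey: 7+2-4=5; pred: 22+1-4=19
Step 11: prey: 5+2-2=5; pred: 19+0-3=16
Step 12: prey: 5+2-2=5; pred: 16+0-3=13
Step 13: prey: 5+2-1=6; pred: 13+0-2=11
Step 14: prey: 6+2-1=7; pred: 11+0-2=9
Step 15: prey: 7+2-1=8; pred: 9+0-1=8
No extinction within 15 steps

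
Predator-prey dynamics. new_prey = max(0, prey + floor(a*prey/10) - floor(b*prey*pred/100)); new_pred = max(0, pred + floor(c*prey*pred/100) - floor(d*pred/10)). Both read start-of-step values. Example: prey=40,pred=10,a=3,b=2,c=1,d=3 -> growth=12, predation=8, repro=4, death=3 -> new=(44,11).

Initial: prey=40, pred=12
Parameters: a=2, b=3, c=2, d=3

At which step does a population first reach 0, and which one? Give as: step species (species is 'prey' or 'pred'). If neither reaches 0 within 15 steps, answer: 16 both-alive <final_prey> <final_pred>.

Step 1: prey: 40+8-14=34; pred: 12+9-3=18
Step 2: prey: 34+6-18=22; pred: 18+12-5=25
Step 3: prey: 22+4-16=10; pred: 25+11-7=29
Step 4: prey: 10+2-8=4; pred: 29+5-8=26
Step 5: prey: 4+0-3=1; pred: 26+2-7=21
Step 6: prey: 1+0-0=1; pred: 21+0-6=15
Step 7: prey: 1+0-0=1; pred: 15+0-4=11
Step 8: prey: 1+0-0=1; pred: 11+0-3=8
Step 9: prey: 1+0-0=1; pred: 8+0-2=6
Step 10: prey: 1+0-0=1; pred: 6+0-1=5
Step 11: prey: 1+0-0=1; pred: 5+0-1=4
Step 12: prey: 1+0-0=1; pred: 4+0-1=3
Step 13: prey: 1+0-0=1; pred: 3+0-0=3
Steps 14-15: state stable at prey=1, pred=3 (no change)
No extinction within 15 steps

Answer: 16 both-alive 1 3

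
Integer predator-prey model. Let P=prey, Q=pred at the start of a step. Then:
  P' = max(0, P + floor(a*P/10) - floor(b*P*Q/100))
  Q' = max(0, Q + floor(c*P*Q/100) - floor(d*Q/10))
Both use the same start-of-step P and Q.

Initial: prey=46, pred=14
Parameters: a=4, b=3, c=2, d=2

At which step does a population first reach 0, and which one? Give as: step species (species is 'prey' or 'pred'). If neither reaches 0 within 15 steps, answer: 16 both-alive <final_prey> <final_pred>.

Step 1: prey: 46+18-19=45; pred: 14+12-2=24
Step 2: prey: 45+18-32=31; pred: 24+21-4=41
Step 3: prey: 31+12-38=5; pred: 41+25-8=58
Step 4: prey: 5+2-8=0; pred: 58+5-11=52
First extinction: prey at step 4

Answer: 4 prey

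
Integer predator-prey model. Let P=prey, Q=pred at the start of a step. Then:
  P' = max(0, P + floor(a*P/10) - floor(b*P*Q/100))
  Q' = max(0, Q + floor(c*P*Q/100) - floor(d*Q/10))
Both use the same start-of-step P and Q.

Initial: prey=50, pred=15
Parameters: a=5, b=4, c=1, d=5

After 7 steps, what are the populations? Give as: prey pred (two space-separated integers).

Answer: 62 7

Derivation:
Step 1: prey: 50+25-30=45; pred: 15+7-7=15
Step 2: prey: 45+22-27=40; pred: 15+6-7=14
Step 3: prey: 40+20-22=38; pred: 14+5-7=12
Step 4: prey: 38+19-18=39; pred: 12+4-6=10
Step 5: prey: 39+19-15=43; pred: 10+3-5=8
Step 6: prey: 43+21-13=51; pred: 8+3-4=7
Step 7: prey: 51+25-14=62; pred: 7+3-3=7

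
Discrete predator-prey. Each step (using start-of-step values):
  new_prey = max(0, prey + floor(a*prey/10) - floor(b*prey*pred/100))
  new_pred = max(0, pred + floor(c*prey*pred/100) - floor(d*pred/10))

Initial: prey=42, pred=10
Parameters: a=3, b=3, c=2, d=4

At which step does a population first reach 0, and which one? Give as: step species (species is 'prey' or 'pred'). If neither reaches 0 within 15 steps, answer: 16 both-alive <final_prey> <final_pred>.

Step 1: prey: 42+12-12=42; pred: 10+8-4=14
Step 2: prey: 42+12-17=37; pred: 14+11-5=20
Step 3: prey: 37+11-22=26; pred: 20+14-8=26
Step 4: prey: 26+7-20=13; pred: 26+13-10=29
Step 5: prey: 13+3-11=5; pred: 29+7-11=25
Step 6: prey: 5+1-3=3; pred: 25+2-10=17
Step 7: prey: 3+0-1=2; pred: 17+1-6=12
Step 8: prey: 2+0-0=2; pred: 12+0-4=8
Step 9: prey: 2+0-0=2; pred: 8+0-3=5
Step 10: prey: 2+0-0=2; pred: 5+0-2=3
Step 11: prey: 2+0-0=2; pred: 3+0-1=2
Step 12: prey: 2+0-0=2; pred: 2+0-0=2
Steps 13-15: state stable at prey=2, pred=2 (no change)
No extinction within 15 steps

Answer: 16 both-alive 2 2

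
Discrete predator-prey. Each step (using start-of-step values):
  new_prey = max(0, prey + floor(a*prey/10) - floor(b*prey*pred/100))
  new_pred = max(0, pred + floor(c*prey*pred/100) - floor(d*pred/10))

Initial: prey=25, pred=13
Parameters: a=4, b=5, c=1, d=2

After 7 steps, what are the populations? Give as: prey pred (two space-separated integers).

Step 1: prey: 25+10-16=19; pred: 13+3-2=14
Step 2: prey: 19+7-13=13; pred: 14+2-2=14
Step 3: prey: 13+5-9=9; pred: 14+1-2=13
Step 4: prey: 9+3-5=7; pred: 13+1-2=12
Step 5: prey: 7+2-4=5; pred: 12+0-2=10
Step 6: prey: 5+2-2=5; pred: 10+0-2=8
Step 7: prey: 5+2-2=5; pred: 8+0-1=7

Answer: 5 7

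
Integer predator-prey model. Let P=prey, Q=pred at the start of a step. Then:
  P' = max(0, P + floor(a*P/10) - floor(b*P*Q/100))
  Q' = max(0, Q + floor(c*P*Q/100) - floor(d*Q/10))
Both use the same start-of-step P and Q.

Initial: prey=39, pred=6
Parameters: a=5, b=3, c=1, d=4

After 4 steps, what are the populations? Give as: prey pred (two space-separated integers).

Step 1: prey: 39+19-7=51; pred: 6+2-2=6
Step 2: prey: 51+25-9=67; pred: 6+3-2=7
Step 3: prey: 67+33-14=86; pred: 7+4-2=9
Step 4: prey: 86+43-23=106; pred: 9+7-3=13

Answer: 106 13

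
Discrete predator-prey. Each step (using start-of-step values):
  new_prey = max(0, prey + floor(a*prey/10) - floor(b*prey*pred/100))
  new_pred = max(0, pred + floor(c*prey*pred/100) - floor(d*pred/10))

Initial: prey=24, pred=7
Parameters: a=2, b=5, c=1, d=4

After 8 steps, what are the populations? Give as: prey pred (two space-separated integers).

Answer: 26 2

Derivation:
Step 1: prey: 24+4-8=20; pred: 7+1-2=6
Step 2: prey: 20+4-6=18; pred: 6+1-2=5
Step 3: prey: 18+3-4=17; pred: 5+0-2=3
Step 4: prey: 17+3-2=18; pred: 3+0-1=2
Step 5: prey: 18+3-1=20; pred: 2+0-0=2
Step 6: prey: 20+4-2=22; pred: 2+0-0=2
Step 7: prey: 22+4-2=24; pred: 2+0-0=2
Step 8: prey: 24+4-2=26; pred: 2+0-0=2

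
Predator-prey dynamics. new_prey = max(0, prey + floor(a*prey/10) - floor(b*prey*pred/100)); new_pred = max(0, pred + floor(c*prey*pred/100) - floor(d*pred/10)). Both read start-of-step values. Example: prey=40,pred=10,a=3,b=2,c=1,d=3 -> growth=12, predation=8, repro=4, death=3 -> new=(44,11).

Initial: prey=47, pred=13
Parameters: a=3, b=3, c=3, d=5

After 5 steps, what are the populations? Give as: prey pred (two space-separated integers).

Answer: 0 14

Derivation:
Step 1: prey: 47+14-18=43; pred: 13+18-6=25
Step 2: prey: 43+12-32=23; pred: 25+32-12=45
Step 3: prey: 23+6-31=0; pred: 45+31-22=54
Step 4: prey: 0+0-0=0; pred: 54+0-27=27
Step 5: prey: 0+0-0=0; pred: 27+0-13=14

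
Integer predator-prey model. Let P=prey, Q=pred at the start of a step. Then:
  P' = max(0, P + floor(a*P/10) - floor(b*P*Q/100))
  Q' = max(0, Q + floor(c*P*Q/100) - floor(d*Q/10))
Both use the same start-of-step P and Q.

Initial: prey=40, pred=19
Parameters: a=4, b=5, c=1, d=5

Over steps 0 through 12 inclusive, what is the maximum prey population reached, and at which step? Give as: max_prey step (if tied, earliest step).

Answer: 88 12

Derivation:
Step 1: prey: 40+16-38=18; pred: 19+7-9=17
Step 2: prey: 18+7-15=10; pred: 17+3-8=12
Step 3: prey: 10+4-6=8; pred: 12+1-6=7
Step 4: prey: 8+3-2=9; pred: 7+0-3=4
Step 5: prey: 9+3-1=11; pred: 4+0-2=2
Step 6: prey: 11+4-1=14; pred: 2+0-1=1
Step 7: prey: 14+5-0=19; pred: 1+0-0=1
Step 8: prey: 19+7-0=26; pred: 1+0-0=1
Step 9: prey: 26+10-1=35; pred: 1+0-0=1
Step 10: prey: 35+14-1=48; pred: 1+0-0=1
Step 11: prey: 48+19-2=65; pred: 1+0-0=1
Step 12: prey: 65+26-3=88; pred: 1+0-0=1
Max prey = 88 at step 12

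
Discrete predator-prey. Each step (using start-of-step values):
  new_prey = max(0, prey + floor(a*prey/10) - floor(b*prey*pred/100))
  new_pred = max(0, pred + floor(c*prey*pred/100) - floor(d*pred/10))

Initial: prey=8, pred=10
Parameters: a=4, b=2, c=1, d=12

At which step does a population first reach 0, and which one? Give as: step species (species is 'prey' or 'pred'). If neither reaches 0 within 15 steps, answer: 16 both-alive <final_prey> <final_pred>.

Step 1: prey: 8+3-1=10; pred: 10+0-12=0
First extinction: pred at step 1

Answer: 1 pred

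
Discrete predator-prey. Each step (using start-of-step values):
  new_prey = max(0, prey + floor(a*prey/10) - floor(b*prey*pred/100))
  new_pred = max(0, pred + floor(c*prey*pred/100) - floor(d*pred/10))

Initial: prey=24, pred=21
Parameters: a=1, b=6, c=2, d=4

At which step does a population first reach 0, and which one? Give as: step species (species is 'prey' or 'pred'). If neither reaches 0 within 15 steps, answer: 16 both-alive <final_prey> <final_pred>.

Answer: 1 prey

Derivation:
Step 1: prey: 24+2-30=0; pred: 21+10-8=23
First extinction: prey at step 1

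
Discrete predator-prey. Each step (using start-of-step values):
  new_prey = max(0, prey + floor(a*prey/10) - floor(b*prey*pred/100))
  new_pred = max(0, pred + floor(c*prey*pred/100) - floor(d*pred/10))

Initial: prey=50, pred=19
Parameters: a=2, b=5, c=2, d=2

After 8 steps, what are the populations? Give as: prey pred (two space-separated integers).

Step 1: prey: 50+10-47=13; pred: 19+19-3=35
Step 2: prey: 13+2-22=0; pred: 35+9-7=37
Step 3: prey: 0+0-0=0; pred: 37+0-7=30
Step 4: prey: 0+0-0=0; pred: 30+0-6=24
Step 5: prey: 0+0-0=0; pred: 24+0-4=20
Step 6: prey: 0+0-0=0; pred: 20+0-4=16
Step 7: prey: 0+0-0=0; pred: 16+0-3=13
Step 8: prey: 0+0-0=0; pred: 13+0-2=11

Answer: 0 11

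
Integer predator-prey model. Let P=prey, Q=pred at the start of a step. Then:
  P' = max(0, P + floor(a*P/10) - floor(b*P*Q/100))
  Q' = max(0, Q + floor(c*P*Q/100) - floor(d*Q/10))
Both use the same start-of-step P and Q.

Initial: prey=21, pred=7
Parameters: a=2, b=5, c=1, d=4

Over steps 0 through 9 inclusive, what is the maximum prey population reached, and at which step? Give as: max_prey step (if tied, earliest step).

Answer: 26 9

Derivation:
Step 1: prey: 21+4-7=18; pred: 7+1-2=6
Step 2: prey: 18+3-5=16; pred: 6+1-2=5
Step 3: prey: 16+3-4=15; pred: 5+0-2=3
Step 4: prey: 15+3-2=16; pred: 3+0-1=2
Step 5: prey: 16+3-1=18; pred: 2+0-0=2
Step 6: prey: 18+3-1=20; pred: 2+0-0=2
Step 7: prey: 20+4-2=22; pred: 2+0-0=2
Step 8: prey: 22+4-2=24; pred: 2+0-0=2
Step 9: prey: 24+4-2=26; pred: 2+0-0=2
Max prey = 26 at step 9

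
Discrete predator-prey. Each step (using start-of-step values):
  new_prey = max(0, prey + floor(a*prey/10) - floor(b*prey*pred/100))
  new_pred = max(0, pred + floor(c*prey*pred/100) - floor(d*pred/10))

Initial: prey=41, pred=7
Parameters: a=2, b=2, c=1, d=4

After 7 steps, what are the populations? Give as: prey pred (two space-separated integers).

Answer: 53 11

Derivation:
Step 1: prey: 41+8-5=44; pred: 7+2-2=7
Step 2: prey: 44+8-6=46; pred: 7+3-2=8
Step 3: prey: 46+9-7=48; pred: 8+3-3=8
Step 4: prey: 48+9-7=50; pred: 8+3-3=8
Step 5: prey: 50+10-8=52; pred: 8+4-3=9
Step 6: prey: 52+10-9=53; pred: 9+4-3=10
Step 7: prey: 53+10-10=53; pred: 10+5-4=11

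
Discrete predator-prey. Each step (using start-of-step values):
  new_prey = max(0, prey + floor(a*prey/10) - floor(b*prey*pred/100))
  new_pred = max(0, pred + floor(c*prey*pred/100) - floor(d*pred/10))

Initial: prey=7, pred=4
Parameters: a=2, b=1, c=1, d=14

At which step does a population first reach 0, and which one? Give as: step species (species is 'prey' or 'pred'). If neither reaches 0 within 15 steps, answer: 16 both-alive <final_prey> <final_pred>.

Step 1: prey: 7+1-0=8; pred: 4+0-5=0
First extinction: pred at step 1

Answer: 1 pred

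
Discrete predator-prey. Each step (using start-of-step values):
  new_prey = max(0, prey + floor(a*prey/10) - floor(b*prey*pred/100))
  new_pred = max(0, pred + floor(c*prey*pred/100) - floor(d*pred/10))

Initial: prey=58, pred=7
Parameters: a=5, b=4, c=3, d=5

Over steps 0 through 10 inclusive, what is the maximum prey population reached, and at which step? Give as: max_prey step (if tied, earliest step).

Answer: 71 1

Derivation:
Step 1: prey: 58+29-16=71; pred: 7+12-3=16
Step 2: prey: 71+35-45=61; pred: 16+34-8=42
Step 3: prey: 61+30-102=0; pred: 42+76-21=97
Step 4: prey: 0+0-0=0; pred: 97+0-48=49
Step 5: prey: 0+0-0=0; pred: 49+0-24=25
Step 6: prey: 0+0-0=0; pred: 25+0-12=13
Step 7: prey: 0+0-0=0; pred: 13+0-6=7
Step 8: prey: 0+0-0=0; pred: 7+0-3=4
Step 9: prey: 0+0-0=0; pred: 4+0-2=2
Step 10: prey: 0+0-0=0; pred: 2+0-1=1
Max prey = 71 at step 1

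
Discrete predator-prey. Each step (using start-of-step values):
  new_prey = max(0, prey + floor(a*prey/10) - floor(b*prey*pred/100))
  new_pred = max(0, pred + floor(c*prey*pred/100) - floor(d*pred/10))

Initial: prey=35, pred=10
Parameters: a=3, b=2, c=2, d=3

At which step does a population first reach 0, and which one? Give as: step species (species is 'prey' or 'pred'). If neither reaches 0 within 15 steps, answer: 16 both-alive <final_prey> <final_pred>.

Step 1: prey: 35+10-7=38; pred: 10+7-3=14
Step 2: prey: 38+11-10=39; pred: 14+10-4=20
Step 3: prey: 39+11-15=35; pred: 20+15-6=29
Step 4: prey: 35+10-20=25; pred: 29+20-8=41
Step 5: prey: 25+7-20=12; pred: 41+20-12=49
Step 6: prey: 12+3-11=4; pred: 49+11-14=46
Step 7: prey: 4+1-3=2; pred: 46+3-13=36
Step 8: prey: 2+0-1=1; pred: 36+1-10=27
Step 9: prey: 1+0-0=1; pred: 27+0-8=19
Step 10: prey: 1+0-0=1; pred: 19+0-5=14
Step 11: prey: 1+0-0=1; pred: 14+0-4=10
Step 12: prey: 1+0-0=1; pred: 10+0-3=7
Step 13: prey: 1+0-0=1; pred: 7+0-2=5
Step 14: prey: 1+0-0=1; pred: 5+0-1=4
Step 15: prey: 1+0-0=1; pred: 4+0-1=3
No extinction within 15 steps

Answer: 16 both-alive 1 3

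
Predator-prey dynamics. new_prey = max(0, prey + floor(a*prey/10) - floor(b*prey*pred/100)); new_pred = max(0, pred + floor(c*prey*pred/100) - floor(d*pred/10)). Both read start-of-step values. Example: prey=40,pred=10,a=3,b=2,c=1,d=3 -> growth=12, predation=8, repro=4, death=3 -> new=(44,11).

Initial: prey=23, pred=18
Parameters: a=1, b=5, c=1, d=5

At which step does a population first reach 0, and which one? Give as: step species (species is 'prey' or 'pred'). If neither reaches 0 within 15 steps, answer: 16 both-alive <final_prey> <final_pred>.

Answer: 16 both-alive 2 1

Derivation:
Step 1: prey: 23+2-20=5; pred: 18+4-9=13
Step 2: prey: 5+0-3=2; pred: 13+0-6=7
Step 3: prey: 2+0-0=2; pred: 7+0-3=4
Step 4: prey: 2+0-0=2; pred: 4+0-2=2
Step 5: prey: 2+0-0=2; pred: 2+0-1=1
Step 6: prey: 2+0-0=2; pred: 1+0-0=1
Steps 7-15: state stable at prey=2, pred=1 (no change)
No extinction within 15 steps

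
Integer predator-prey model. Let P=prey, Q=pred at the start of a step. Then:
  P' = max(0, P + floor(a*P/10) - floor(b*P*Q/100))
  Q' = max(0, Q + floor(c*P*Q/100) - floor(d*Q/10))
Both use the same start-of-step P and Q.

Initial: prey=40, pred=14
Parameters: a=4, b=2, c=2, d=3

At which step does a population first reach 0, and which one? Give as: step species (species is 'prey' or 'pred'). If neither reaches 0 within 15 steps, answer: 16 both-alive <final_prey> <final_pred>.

Step 1: prey: 40+16-11=45; pred: 14+11-4=21
Step 2: prey: 45+18-18=45; pred: 21+18-6=33
Step 3: prey: 45+18-29=34; pred: 33+29-9=53
Step 4: prey: 34+13-36=11; pred: 53+36-15=74
Step 5: prey: 11+4-16=0; pred: 74+16-22=68
First extinction: prey at step 5

Answer: 5 prey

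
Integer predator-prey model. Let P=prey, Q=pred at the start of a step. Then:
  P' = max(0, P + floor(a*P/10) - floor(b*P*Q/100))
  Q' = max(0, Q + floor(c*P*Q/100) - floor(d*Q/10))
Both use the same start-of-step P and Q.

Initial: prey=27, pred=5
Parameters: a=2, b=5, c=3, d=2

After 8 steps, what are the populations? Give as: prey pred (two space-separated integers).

Answer: 0 11

Derivation:
Step 1: prey: 27+5-6=26; pred: 5+4-1=8
Step 2: prey: 26+5-10=21; pred: 8+6-1=13
Step 3: prey: 21+4-13=12; pred: 13+8-2=19
Step 4: prey: 12+2-11=3; pred: 19+6-3=22
Step 5: prey: 3+0-3=0; pred: 22+1-4=19
Step 6: prey: 0+0-0=0; pred: 19+0-3=16
Step 7: prey: 0+0-0=0; pred: 16+0-3=13
Step 8: prey: 0+0-0=0; pred: 13+0-2=11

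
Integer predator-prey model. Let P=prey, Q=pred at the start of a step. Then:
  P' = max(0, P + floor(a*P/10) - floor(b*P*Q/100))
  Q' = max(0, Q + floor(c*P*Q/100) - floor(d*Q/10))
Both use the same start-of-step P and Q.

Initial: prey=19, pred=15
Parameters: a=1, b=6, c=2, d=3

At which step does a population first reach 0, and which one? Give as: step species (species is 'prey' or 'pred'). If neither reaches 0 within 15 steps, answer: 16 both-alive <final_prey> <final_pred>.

Answer: 16 both-alive 1 3

Derivation:
Step 1: prey: 19+1-17=3; pred: 15+5-4=16
Step 2: prey: 3+0-2=1; pred: 16+0-4=12
Step 3: prey: 1+0-0=1; pred: 12+0-3=9
Step 4: prey: 1+0-0=1; pred: 9+0-2=7
Step 5: prey: 1+0-0=1; pred: 7+0-2=5
Step 6: prey: 1+0-0=1; pred: 5+0-1=4
Step 7: prey: 1+0-0=1; pred: 4+0-1=3
Step 8: prey: 1+0-0=1; pred: 3+0-0=3
Steps 9-15: state stable at prey=1, pred=3 (no change)
No extinction within 15 steps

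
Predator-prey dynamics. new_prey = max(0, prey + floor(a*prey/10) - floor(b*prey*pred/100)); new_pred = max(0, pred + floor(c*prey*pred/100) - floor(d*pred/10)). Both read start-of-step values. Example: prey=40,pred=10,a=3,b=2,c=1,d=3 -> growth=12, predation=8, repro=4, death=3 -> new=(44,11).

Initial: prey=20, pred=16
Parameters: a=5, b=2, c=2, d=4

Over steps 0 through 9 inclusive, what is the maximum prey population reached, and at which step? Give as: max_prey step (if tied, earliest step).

Step 1: prey: 20+10-6=24; pred: 16+6-6=16
Step 2: prey: 24+12-7=29; pred: 16+7-6=17
Step 3: prey: 29+14-9=34; pred: 17+9-6=20
Step 4: prey: 34+17-13=38; pred: 20+13-8=25
Step 5: prey: 38+19-19=38; pred: 25+19-10=34
Step 6: prey: 38+19-25=32; pred: 34+25-13=46
Step 7: prey: 32+16-29=19; pred: 46+29-18=57
Step 8: prey: 19+9-21=7; pred: 57+21-22=56
Step 9: prey: 7+3-7=3; pred: 56+7-22=41
Max prey = 38 at step 4

Answer: 38 4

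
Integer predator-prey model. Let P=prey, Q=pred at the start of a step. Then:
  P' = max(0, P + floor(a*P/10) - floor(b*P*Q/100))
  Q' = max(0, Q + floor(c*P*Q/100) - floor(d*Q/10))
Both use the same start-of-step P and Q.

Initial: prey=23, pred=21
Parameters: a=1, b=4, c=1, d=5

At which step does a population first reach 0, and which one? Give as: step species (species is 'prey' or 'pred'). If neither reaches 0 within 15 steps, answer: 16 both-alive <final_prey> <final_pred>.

Answer: 16 both-alive 3 1

Derivation:
Step 1: prey: 23+2-19=6; pred: 21+4-10=15
Step 2: prey: 6+0-3=3; pred: 15+0-7=8
Step 3: prey: 3+0-0=3; pred: 8+0-4=4
Step 4: prey: 3+0-0=3; pred: 4+0-2=2
Step 5: prey: 3+0-0=3; pred: 2+0-1=1
Step 6: prey: 3+0-0=3; pred: 1+0-0=1
Steps 7-15: state stable at prey=3, pred=1 (no change)
No extinction within 15 steps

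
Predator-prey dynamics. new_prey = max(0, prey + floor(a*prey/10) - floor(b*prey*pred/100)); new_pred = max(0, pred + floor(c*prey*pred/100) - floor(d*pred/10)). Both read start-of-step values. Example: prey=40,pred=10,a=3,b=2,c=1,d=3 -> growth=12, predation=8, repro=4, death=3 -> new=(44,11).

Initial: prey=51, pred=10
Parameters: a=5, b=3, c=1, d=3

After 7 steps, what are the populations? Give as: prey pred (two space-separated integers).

Step 1: prey: 51+25-15=61; pred: 10+5-3=12
Step 2: prey: 61+30-21=70; pred: 12+7-3=16
Step 3: prey: 70+35-33=72; pred: 16+11-4=23
Step 4: prey: 72+36-49=59; pred: 23+16-6=33
Step 5: prey: 59+29-58=30; pred: 33+19-9=43
Step 6: prey: 30+15-38=7; pred: 43+12-12=43
Step 7: prey: 7+3-9=1; pred: 43+3-12=34

Answer: 1 34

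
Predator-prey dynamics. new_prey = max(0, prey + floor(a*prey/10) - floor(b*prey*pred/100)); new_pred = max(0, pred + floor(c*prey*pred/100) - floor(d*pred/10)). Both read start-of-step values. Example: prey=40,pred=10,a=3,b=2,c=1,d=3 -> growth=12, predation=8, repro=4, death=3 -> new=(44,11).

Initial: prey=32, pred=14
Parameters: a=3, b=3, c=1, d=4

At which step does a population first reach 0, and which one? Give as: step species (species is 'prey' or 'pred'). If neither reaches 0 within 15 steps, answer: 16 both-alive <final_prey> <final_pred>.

Step 1: prey: 32+9-13=28; pred: 14+4-5=13
Step 2: prey: 28+8-10=26; pred: 13+3-5=11
Step 3: prey: 26+7-8=25; pred: 11+2-4=9
Step 4: prey: 25+7-6=26; pred: 9+2-3=8
Step 5: prey: 26+7-6=27; pred: 8+2-3=7
Step 6: prey: 27+8-5=30; pred: 7+1-2=6
Step 7: prey: 30+9-5=34; pred: 6+1-2=5
Step 8: prey: 34+10-5=39; pred: 5+1-2=4
Step 9: prey: 39+11-4=46; pred: 4+1-1=4
Step 10: prey: 46+13-5=54; pred: 4+1-1=4
Step 11: prey: 54+16-6=64; pred: 4+2-1=5
Step 12: prey: 64+19-9=74; pred: 5+3-2=6
Step 13: prey: 74+22-13=83; pred: 6+4-2=8
Step 14: prey: 83+24-19=88; pred: 8+6-3=11
Step 15: prey: 88+26-29=85; pred: 11+9-4=16
No extinction within 15 steps

Answer: 16 both-alive 85 16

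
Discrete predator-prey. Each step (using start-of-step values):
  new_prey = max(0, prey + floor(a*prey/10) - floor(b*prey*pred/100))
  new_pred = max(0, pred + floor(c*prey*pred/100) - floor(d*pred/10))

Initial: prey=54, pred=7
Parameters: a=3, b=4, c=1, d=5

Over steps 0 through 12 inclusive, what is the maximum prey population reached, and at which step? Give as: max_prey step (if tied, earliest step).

Step 1: prey: 54+16-15=55; pred: 7+3-3=7
Step 2: prey: 55+16-15=56; pred: 7+3-3=7
Step 3: prey: 56+16-15=57; pred: 7+3-3=7
Step 4: prey: 57+17-15=59; pred: 7+3-3=7
Step 5: prey: 59+17-16=60; pred: 7+4-3=8
Step 6: prey: 60+18-19=59; pred: 8+4-4=8
Step 7: prey: 59+17-18=58; pred: 8+4-4=8
Step 8: prey: 58+17-18=57; pred: 8+4-4=8
Step 9: prey: 57+17-18=56; pred: 8+4-4=8
Step 10: prey: 56+16-17=55; pred: 8+4-4=8
Step 11: prey: 55+16-17=54; pred: 8+4-4=8
Step 12: prey: 54+16-17=53; pred: 8+4-4=8
Max prey = 60 at step 5

Answer: 60 5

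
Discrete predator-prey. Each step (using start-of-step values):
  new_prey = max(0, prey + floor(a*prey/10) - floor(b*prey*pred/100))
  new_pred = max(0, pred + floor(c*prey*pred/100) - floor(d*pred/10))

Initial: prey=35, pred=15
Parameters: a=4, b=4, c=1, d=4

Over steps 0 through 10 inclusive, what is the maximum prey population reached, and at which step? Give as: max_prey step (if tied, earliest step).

Step 1: prey: 35+14-21=28; pred: 15+5-6=14
Step 2: prey: 28+11-15=24; pred: 14+3-5=12
Step 3: prey: 24+9-11=22; pred: 12+2-4=10
Step 4: prey: 22+8-8=22; pred: 10+2-4=8
Step 5: prey: 22+8-7=23; pred: 8+1-3=6
Step 6: prey: 23+9-5=27; pred: 6+1-2=5
Step 7: prey: 27+10-5=32; pred: 5+1-2=4
Step 8: prey: 32+12-5=39; pred: 4+1-1=4
Step 9: prey: 39+15-6=48; pred: 4+1-1=4
Step 10: prey: 48+19-7=60; pred: 4+1-1=4
Max prey = 60 at step 10

Answer: 60 10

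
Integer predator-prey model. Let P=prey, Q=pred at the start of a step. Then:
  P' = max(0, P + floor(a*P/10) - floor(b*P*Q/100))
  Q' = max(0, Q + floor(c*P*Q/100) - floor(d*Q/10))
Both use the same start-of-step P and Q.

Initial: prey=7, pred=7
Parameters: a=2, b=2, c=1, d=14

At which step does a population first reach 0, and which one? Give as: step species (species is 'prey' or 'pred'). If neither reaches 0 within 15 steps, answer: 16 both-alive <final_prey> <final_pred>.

Answer: 1 pred

Derivation:
Step 1: prey: 7+1-0=8; pred: 7+0-9=0
First extinction: pred at step 1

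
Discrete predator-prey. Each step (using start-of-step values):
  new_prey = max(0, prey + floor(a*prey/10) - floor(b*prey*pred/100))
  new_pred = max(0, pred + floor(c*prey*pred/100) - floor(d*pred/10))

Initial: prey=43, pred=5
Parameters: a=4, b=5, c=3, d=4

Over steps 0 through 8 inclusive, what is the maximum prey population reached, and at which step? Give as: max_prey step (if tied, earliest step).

Step 1: prey: 43+17-10=50; pred: 5+6-2=9
Step 2: prey: 50+20-22=48; pred: 9+13-3=19
Step 3: prey: 48+19-45=22; pred: 19+27-7=39
Step 4: prey: 22+8-42=0; pred: 39+25-15=49
Step 5: prey: 0+0-0=0; pred: 49+0-19=30
Step 6: prey: 0+0-0=0; pred: 30+0-12=18
Step 7: prey: 0+0-0=0; pred: 18+0-7=11
Step 8: prey: 0+0-0=0; pred: 11+0-4=7
Max prey = 50 at step 1

Answer: 50 1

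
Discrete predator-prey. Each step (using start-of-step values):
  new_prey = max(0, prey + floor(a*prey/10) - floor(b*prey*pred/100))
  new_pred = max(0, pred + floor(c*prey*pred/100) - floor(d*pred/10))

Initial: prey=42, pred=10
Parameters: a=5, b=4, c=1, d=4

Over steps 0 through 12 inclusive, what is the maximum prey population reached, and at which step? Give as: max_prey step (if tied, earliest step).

Answer: 62 4

Derivation:
Step 1: prey: 42+21-16=47; pred: 10+4-4=10
Step 2: prey: 47+23-18=52; pred: 10+4-4=10
Step 3: prey: 52+26-20=58; pred: 10+5-4=11
Step 4: prey: 58+29-25=62; pred: 11+6-4=13
Step 5: prey: 62+31-32=61; pred: 13+8-5=16
Step 6: prey: 61+30-39=52; pred: 16+9-6=19
Step 7: prey: 52+26-39=39; pred: 19+9-7=21
Step 8: prey: 39+19-32=26; pred: 21+8-8=21
Step 9: prey: 26+13-21=18; pred: 21+5-8=18
Step 10: prey: 18+9-12=15; pred: 18+3-7=14
Step 11: prey: 15+7-8=14; pred: 14+2-5=11
Step 12: prey: 14+7-6=15; pred: 11+1-4=8
Max prey = 62 at step 4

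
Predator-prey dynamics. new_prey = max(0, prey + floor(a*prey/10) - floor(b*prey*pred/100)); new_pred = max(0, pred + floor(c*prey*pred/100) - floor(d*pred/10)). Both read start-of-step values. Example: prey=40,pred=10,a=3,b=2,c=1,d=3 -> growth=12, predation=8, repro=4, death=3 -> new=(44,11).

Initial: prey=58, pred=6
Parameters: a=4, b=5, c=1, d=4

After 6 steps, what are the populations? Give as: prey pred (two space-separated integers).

Answer: 20 15

Derivation:
Step 1: prey: 58+23-17=64; pred: 6+3-2=7
Step 2: prey: 64+25-22=67; pred: 7+4-2=9
Step 3: prey: 67+26-30=63; pred: 9+6-3=12
Step 4: prey: 63+25-37=51; pred: 12+7-4=15
Step 5: prey: 51+20-38=33; pred: 15+7-6=16
Step 6: prey: 33+13-26=20; pred: 16+5-6=15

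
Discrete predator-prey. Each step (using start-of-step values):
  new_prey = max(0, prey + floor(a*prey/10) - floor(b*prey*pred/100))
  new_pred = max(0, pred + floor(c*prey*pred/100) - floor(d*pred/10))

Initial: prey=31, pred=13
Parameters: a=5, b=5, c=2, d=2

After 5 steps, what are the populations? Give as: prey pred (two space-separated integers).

Answer: 0 20

Derivation:
Step 1: prey: 31+15-20=26; pred: 13+8-2=19
Step 2: prey: 26+13-24=15; pred: 19+9-3=25
Step 3: prey: 15+7-18=4; pred: 25+7-5=27
Step 4: prey: 4+2-5=1; pred: 27+2-5=24
Step 5: prey: 1+0-1=0; pred: 24+0-4=20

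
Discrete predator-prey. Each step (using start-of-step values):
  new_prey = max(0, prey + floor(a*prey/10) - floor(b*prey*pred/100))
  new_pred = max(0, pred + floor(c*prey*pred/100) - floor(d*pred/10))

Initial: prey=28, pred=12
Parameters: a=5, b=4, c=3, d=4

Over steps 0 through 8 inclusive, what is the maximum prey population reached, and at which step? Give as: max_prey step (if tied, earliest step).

Step 1: prey: 28+14-13=29; pred: 12+10-4=18
Step 2: prey: 29+14-20=23; pred: 18+15-7=26
Step 3: prey: 23+11-23=11; pred: 26+17-10=33
Step 4: prey: 11+5-14=2; pred: 33+10-13=30
Step 5: prey: 2+1-2=1; pred: 30+1-12=19
Step 6: prey: 1+0-0=1; pred: 19+0-7=12
Step 7: prey: 1+0-0=1; pred: 12+0-4=8
Step 8: prey: 1+0-0=1; pred: 8+0-3=5
Max prey = 29 at step 1

Answer: 29 1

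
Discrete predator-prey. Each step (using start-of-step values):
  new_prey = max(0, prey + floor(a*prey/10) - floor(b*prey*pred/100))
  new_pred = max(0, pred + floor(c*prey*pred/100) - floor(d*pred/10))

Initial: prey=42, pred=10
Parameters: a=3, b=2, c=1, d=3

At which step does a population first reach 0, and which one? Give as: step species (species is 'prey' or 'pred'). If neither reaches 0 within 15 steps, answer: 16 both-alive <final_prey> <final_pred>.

Answer: 16 both-alive 13 8

Derivation:
Step 1: prey: 42+12-8=46; pred: 10+4-3=11
Step 2: prey: 46+13-10=49; pred: 11+5-3=13
Step 3: prey: 49+14-12=51; pred: 13+6-3=16
Step 4: prey: 51+15-16=50; pred: 16+8-4=20
Step 5: prey: 50+15-20=45; pred: 20+10-6=24
Step 6: prey: 45+13-21=37; pred: 24+10-7=27
Step 7: prey: 37+11-19=29; pred: 27+9-8=28
Step 8: prey: 29+8-16=21; pred: 28+8-8=28
Step 9: prey: 21+6-11=16; pred: 28+5-8=25
Step 10: prey: 16+4-8=12; pred: 25+4-7=22
Step 11: prey: 12+3-5=10; pred: 22+2-6=18
Step 12: prey: 10+3-3=10; pred: 18+1-5=14
Step 13: prey: 10+3-2=11; pred: 14+1-4=11
Step 14: prey: 11+3-2=12; pred: 11+1-3=9
Step 15: prey: 12+3-2=13; pred: 9+1-2=8
No extinction within 15 steps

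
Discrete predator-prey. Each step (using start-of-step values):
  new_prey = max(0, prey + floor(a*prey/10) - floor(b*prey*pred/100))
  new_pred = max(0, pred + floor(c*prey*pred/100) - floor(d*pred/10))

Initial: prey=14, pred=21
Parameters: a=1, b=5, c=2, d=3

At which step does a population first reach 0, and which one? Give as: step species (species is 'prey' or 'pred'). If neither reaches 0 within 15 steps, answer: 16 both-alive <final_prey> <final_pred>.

Answer: 2 prey

Derivation:
Step 1: prey: 14+1-14=1; pred: 21+5-6=20
Step 2: prey: 1+0-1=0; pred: 20+0-6=14
First extinction: prey at step 2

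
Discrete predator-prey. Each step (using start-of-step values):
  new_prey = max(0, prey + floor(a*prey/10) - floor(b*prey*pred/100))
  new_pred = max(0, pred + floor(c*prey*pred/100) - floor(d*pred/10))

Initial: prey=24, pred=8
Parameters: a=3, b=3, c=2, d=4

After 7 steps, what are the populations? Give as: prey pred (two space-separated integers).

Answer: 21 16

Derivation:
Step 1: prey: 24+7-5=26; pred: 8+3-3=8
Step 2: prey: 26+7-6=27; pred: 8+4-3=9
Step 3: prey: 27+8-7=28; pred: 9+4-3=10
Step 4: prey: 28+8-8=28; pred: 10+5-4=11
Step 5: prey: 28+8-9=27; pred: 11+6-4=13
Step 6: prey: 27+8-10=25; pred: 13+7-5=15
Step 7: prey: 25+7-11=21; pred: 15+7-6=16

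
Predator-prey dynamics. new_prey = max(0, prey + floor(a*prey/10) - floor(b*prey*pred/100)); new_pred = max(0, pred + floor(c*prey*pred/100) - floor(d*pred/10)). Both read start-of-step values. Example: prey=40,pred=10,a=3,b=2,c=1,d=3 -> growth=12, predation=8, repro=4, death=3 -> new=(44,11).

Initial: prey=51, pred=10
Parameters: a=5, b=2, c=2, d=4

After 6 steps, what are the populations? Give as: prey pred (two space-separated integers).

Answer: 0 66

Derivation:
Step 1: prey: 51+25-10=66; pred: 10+10-4=16
Step 2: prey: 66+33-21=78; pred: 16+21-6=31
Step 3: prey: 78+39-48=69; pred: 31+48-12=67
Step 4: prey: 69+34-92=11; pred: 67+92-26=133
Step 5: prey: 11+5-29=0; pred: 133+29-53=109
Step 6: prey: 0+0-0=0; pred: 109+0-43=66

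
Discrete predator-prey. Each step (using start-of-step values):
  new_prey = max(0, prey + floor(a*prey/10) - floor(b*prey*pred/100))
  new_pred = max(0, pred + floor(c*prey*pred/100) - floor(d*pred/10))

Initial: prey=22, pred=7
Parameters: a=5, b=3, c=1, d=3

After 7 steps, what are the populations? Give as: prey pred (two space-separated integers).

Step 1: prey: 22+11-4=29; pred: 7+1-2=6
Step 2: prey: 29+14-5=38; pred: 6+1-1=6
Step 3: prey: 38+19-6=51; pred: 6+2-1=7
Step 4: prey: 51+25-10=66; pred: 7+3-2=8
Step 5: prey: 66+33-15=84; pred: 8+5-2=11
Step 6: prey: 84+42-27=99; pred: 11+9-3=17
Step 7: prey: 99+49-50=98; pred: 17+16-5=28

Answer: 98 28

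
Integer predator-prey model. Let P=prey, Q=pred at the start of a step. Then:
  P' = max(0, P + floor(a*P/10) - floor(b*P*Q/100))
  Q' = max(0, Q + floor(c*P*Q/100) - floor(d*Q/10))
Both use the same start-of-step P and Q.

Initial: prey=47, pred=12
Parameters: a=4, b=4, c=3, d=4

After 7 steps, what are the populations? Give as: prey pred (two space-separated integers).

Step 1: prey: 47+18-22=43; pred: 12+16-4=24
Step 2: prey: 43+17-41=19; pred: 24+30-9=45
Step 3: prey: 19+7-34=0; pred: 45+25-18=52
Step 4: prey: 0+0-0=0; pred: 52+0-20=32
Step 5: prey: 0+0-0=0; pred: 32+0-12=20
Step 6: prey: 0+0-0=0; pred: 20+0-8=12
Step 7: prey: 0+0-0=0; pred: 12+0-4=8

Answer: 0 8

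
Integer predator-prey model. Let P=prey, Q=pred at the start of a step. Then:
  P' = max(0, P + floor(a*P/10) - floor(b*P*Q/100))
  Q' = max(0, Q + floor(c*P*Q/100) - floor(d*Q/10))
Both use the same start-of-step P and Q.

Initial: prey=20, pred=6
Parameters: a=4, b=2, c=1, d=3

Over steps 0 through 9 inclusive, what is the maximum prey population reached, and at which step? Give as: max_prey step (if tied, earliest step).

Step 1: prey: 20+8-2=26; pred: 6+1-1=6
Step 2: prey: 26+10-3=33; pred: 6+1-1=6
Step 3: prey: 33+13-3=43; pred: 6+1-1=6
Step 4: prey: 43+17-5=55; pred: 6+2-1=7
Step 5: prey: 55+22-7=70; pred: 7+3-2=8
Step 6: prey: 70+28-11=87; pred: 8+5-2=11
Step 7: prey: 87+34-19=102; pred: 11+9-3=17
Step 8: prey: 102+40-34=108; pred: 17+17-5=29
Step 9: prey: 108+43-62=89; pred: 29+31-8=52
Max prey = 108 at step 8

Answer: 108 8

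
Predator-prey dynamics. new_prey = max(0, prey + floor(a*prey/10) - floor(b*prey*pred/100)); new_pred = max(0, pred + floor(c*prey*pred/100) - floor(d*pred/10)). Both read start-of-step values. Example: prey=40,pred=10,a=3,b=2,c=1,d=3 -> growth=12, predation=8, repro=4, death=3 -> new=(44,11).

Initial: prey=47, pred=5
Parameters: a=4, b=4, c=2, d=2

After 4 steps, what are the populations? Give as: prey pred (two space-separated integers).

Step 1: prey: 47+18-9=56; pred: 5+4-1=8
Step 2: prey: 56+22-17=61; pred: 8+8-1=15
Step 3: prey: 61+24-36=49; pred: 15+18-3=30
Step 4: prey: 49+19-58=10; pred: 30+29-6=53

Answer: 10 53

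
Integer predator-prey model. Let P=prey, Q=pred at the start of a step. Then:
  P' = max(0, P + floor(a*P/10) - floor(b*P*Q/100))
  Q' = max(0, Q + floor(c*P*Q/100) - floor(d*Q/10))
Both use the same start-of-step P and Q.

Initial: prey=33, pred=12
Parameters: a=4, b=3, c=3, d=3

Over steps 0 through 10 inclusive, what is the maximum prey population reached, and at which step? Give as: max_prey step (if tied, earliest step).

Answer: 35 1

Derivation:
Step 1: prey: 33+13-11=35; pred: 12+11-3=20
Step 2: prey: 35+14-21=28; pred: 20+21-6=35
Step 3: prey: 28+11-29=10; pred: 35+29-10=54
Step 4: prey: 10+4-16=0; pred: 54+16-16=54
Step 5: prey: 0+0-0=0; pred: 54+0-16=38
Step 6: prey: 0+0-0=0; pred: 38+0-11=27
Step 7: prey: 0+0-0=0; pred: 27+0-8=19
Step 8: prey: 0+0-0=0; pred: 19+0-5=14
Step 9: prey: 0+0-0=0; pred: 14+0-4=10
Step 10: prey: 0+0-0=0; pred: 10+0-3=7
Max prey = 35 at step 1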